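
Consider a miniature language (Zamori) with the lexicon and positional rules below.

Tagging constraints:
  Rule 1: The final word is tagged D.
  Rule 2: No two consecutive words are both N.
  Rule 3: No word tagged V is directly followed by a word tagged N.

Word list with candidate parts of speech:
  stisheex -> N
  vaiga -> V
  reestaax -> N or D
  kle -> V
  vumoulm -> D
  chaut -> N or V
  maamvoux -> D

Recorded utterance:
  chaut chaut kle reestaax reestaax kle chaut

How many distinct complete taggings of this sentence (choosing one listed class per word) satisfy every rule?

Candidates per position — 1:chaut {N,V}; 2:chaut {N,V}; 3:kle {V}; 4:reestaax {N,D}; 5:reestaax {N,D}; 6:kle {V}; 7:chaut {N,V}.
There are 32 candidate sequences in total.
Rule 1 cannot be satisfied by any choice of tags from the lexicon.
So there is no consistent tagging.
Count = 0.

0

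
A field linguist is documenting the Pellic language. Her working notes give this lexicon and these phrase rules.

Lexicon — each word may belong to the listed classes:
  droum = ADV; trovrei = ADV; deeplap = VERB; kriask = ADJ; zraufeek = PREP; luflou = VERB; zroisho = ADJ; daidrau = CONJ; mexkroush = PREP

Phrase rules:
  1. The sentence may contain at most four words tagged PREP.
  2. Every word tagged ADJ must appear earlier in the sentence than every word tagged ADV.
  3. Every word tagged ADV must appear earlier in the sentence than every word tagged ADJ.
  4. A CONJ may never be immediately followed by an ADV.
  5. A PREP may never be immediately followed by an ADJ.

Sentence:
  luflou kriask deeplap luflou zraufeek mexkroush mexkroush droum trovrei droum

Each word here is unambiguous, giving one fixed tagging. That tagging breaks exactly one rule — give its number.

3

Fixed tagging: VERB ADJ VERB VERB PREP PREP PREP ADV ADV ADV.
Rule check: R1 pass, R2 pass, R3 fail, R4 pass, R5 pass.
Only rule 3 fails.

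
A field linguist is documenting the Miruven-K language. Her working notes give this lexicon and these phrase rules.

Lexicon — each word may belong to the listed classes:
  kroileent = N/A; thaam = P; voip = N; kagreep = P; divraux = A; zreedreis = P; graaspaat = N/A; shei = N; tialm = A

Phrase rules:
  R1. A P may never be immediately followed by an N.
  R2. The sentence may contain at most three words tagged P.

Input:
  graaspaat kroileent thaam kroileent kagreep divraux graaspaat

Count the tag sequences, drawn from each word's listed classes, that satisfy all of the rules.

Candidates per position — 1:graaspaat {N,A}; 2:kroileent {N,A}; 3:thaam {P}; 4:kroileent {N,A}; 5:kagreep {P}; 6:divraux {A}; 7:graaspaat {N,A}.
There are 16 candidate sequences in total.
Checking each against the rules leaves 8 sequences.
Count = 8.

8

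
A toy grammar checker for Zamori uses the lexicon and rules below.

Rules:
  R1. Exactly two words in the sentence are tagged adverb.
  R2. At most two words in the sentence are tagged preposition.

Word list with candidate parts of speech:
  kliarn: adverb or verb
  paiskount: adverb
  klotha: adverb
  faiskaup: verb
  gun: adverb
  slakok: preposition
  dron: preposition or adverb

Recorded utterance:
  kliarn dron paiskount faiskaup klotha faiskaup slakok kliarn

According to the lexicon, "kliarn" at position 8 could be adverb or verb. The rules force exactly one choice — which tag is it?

Candidates per position — 1:kliarn {adverb,verb}; 2:dron {preposition,adverb}; 3:paiskount {adverb}; 4:faiskaup {verb}; 5:klotha {adverb}; 6:faiskaup {verb}; 7:slakok {preposition}; 8:kliarn {adverb,verb}.
Position 1: adverb is ruled out by rule 1; that leaves verb.
Position 2: adverb is ruled out by rule 1; that leaves preposition.
Position 8: adverb is ruled out by rule 1; that leaves verb.
The only consistent sequence is: verb preposition adverb verb adverb verb preposition verb.
Verifying each rule — rule 1 ok; rule 2 ok.

verb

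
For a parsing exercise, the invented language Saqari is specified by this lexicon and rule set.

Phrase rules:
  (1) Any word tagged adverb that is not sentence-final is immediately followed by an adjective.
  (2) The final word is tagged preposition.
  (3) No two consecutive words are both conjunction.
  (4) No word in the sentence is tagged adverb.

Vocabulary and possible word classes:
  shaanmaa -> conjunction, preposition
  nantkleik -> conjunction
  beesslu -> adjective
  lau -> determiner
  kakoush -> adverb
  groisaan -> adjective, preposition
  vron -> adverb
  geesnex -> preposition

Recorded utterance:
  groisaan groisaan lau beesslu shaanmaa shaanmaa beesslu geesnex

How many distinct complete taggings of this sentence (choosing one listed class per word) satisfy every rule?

Candidates per position — 1:groisaan {adjective,preposition}; 2:groisaan {adjective,preposition}; 3:lau {determiner}; 4:beesslu {adjective}; 5:shaanmaa {conjunction,preposition}; 6:shaanmaa {conjunction,preposition}; 7:beesslu {adjective}; 8:geesnex {preposition}.
There are 16 candidate sequences in total.
Checking each against the rules leaves 12 sequences.
Count = 12.

12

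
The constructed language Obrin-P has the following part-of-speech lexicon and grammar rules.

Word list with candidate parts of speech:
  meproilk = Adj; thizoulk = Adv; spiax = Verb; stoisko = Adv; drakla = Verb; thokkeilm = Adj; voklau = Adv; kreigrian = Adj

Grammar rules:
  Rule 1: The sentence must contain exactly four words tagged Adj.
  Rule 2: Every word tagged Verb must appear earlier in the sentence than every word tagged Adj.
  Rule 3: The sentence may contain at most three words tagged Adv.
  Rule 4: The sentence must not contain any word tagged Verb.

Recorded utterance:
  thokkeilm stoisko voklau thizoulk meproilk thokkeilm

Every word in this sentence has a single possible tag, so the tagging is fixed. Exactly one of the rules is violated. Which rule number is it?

1

Fixed tagging: Adj Adv Adv Adv Adj Adj.
Applying the rules: R1 violated, R2 holds, R3 holds, R4 holds.
Only rule 1 fails.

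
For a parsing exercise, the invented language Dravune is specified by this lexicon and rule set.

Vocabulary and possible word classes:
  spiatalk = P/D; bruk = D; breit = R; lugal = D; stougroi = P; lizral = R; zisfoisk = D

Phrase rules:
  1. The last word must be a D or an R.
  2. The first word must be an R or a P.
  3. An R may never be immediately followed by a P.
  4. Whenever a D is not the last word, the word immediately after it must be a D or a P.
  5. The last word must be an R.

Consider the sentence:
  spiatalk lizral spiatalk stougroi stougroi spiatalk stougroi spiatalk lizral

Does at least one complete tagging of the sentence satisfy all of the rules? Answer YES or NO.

YES

Candidates per position — 1:spiatalk {P,D}; 2:lizral {R}; 3:spiatalk {P,D}; 4:stougroi {P}; 5:stougroi {P}; 6:spiatalk {P,D}; 7:stougroi {P}; 8:spiatalk {P,D}; 9:lizral {R}.
One satisfying assignment: P R D P P P P P R.
Checking: rule 1 ok; rule 2 ok; rule 3 ok; rule 4 ok; rule 5 ok.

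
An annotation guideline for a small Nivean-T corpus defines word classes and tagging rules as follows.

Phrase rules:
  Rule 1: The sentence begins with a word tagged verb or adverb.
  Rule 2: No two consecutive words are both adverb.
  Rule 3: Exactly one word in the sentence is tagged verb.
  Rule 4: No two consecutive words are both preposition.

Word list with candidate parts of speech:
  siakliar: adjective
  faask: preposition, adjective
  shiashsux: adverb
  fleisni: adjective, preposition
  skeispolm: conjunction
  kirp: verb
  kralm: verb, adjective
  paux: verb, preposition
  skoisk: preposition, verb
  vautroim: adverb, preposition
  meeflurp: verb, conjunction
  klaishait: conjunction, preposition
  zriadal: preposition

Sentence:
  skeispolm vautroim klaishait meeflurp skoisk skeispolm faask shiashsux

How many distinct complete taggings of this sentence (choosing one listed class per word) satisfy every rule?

0

Candidates per position — 1:skeispolm {conjunction}; 2:vautroim {adverb,preposition}; 3:klaishait {conjunction,preposition}; 4:meeflurp {verb,conjunction}; 5:skoisk {preposition,verb}; 6:skeispolm {conjunction}; 7:faask {preposition,adjective}; 8:shiashsux {adverb}.
There are 32 candidate sequences in total.
Rule 1 cannot be satisfied by any choice of tags from the lexicon.
So there is no consistent tagging.
Count = 0.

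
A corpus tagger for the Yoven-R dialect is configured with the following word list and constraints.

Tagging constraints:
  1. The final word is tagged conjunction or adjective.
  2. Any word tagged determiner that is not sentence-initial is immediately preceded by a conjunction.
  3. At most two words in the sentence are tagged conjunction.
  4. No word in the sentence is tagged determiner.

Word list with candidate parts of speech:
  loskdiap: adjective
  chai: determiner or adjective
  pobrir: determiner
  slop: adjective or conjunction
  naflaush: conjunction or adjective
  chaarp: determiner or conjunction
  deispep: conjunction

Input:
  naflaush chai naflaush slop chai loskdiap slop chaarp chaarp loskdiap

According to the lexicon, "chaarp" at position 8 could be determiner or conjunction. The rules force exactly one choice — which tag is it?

Candidates per position — 1:naflaush {conjunction,adjective}; 2:chai {determiner,adjective}; 3:naflaush {conjunction,adjective}; 4:slop {adjective,conjunction}; 5:chai {determiner,adjective}; 6:loskdiap {adjective}; 7:slop {adjective,conjunction}; 8:chaarp {determiner,conjunction}; 9:chaarp {determiner,conjunction}; 10:loskdiap {adjective}.
Position 2: tagging it determiner would leave rule 4 unsatisfiable, so it must be adjective.
Position 5: tagging it determiner would leave rule 4 unsatisfiable, so it must be adjective.
Position 8: tagging it determiner would leave rule 4 unsatisfiable, so it must be conjunction.
Position 9: tagging it determiner would leave rule 4 unsatisfiable, so it must be conjunction.
Position 1: tagging it conjunction would leave rule 3 unsatisfiable, so it must be adjective.
Position 3: tagging it conjunction would leave rule 3 unsatisfiable, so it must be adjective.
Position 4: tagging it conjunction would leave rule 3 unsatisfiable, so it must be adjective.
Position 7: tagging it conjunction would leave rule 3 unsatisfiable, so it must be adjective.
The only consistent sequence is: adjective adjective adjective adjective adjective adjective adjective conjunction conjunction adjective.
Checking: rule 1 ok; rule 2 ok; rule 3 ok; rule 4 ok.

conjunction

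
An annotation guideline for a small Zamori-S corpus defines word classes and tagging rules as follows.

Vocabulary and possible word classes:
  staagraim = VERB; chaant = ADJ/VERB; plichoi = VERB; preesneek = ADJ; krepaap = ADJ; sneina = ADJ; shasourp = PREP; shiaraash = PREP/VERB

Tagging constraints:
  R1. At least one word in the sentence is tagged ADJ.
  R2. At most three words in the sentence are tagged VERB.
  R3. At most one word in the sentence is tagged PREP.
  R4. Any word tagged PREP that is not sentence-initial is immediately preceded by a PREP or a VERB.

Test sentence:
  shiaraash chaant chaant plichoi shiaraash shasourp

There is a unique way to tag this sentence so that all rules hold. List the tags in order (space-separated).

Candidates per position — 1:shiaraash {PREP,VERB}; 2:chaant {ADJ,VERB}; 3:chaant {ADJ,VERB}; 4:plichoi {VERB}; 5:shiaraash {PREP,VERB}; 6:shasourp {PREP}.
Position 1: PREP is ruled out by rule 3; that leaves VERB.
Position 5: PREP is ruled out by rule 3; that leaves VERB.
Position 2: VERB is ruled out by rule 2; that leaves ADJ.
Position 3: VERB is ruled out by rule 2; that leaves ADJ.
The only consistent sequence is: VERB ADJ ADJ VERB VERB PREP.
Checking: rule 1 ok; rule 2 ok; rule 3 ok; rule 4 ok.

VERB ADJ ADJ VERB VERB PREP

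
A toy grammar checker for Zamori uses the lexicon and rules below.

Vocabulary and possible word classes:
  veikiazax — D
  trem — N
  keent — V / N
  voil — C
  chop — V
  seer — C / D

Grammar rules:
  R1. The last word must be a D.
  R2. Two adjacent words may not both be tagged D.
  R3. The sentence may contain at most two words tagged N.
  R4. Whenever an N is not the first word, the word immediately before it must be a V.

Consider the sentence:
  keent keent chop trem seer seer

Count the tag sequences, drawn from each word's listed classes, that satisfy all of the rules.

Candidates per position — 1:keent {V,N}; 2:keent {V,N}; 3:chop {V}; 4:trem {N}; 5:seer {C,D}; 6:seer {C,D}.
There are 16 candidate sequences in total.
The sequences that satisfy every rule: V V V N C D; V N V N C D; N V V N C D.
Count = 3.

3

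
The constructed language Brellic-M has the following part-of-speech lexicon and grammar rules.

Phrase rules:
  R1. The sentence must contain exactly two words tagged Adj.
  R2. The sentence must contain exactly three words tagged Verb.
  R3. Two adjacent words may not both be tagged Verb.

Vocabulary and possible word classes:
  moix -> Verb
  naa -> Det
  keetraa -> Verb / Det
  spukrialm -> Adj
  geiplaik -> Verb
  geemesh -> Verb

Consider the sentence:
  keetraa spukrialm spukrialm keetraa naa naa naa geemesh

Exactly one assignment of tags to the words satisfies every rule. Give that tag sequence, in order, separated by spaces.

Candidates per position — 1:keetraa {Verb,Det}; 2:spukrialm {Adj}; 3:spukrialm {Adj}; 4:keetraa {Verb,Det}; 5:naa {Det}; 6:naa {Det}; 7:naa {Det}; 8:geemesh {Verb}.
At position 1, choosing Det makes rule 2 impossible to satisfy; hence Verb.
At position 4, choosing Det makes rule 2 impossible to satisfy; hence Verb.
The only consistent sequence is: Verb Adj Adj Verb Det Det Det Verb.
Check: rule 1 satisfied; rule 2 satisfied; rule 3 satisfied.

Verb Adj Adj Verb Det Det Det Verb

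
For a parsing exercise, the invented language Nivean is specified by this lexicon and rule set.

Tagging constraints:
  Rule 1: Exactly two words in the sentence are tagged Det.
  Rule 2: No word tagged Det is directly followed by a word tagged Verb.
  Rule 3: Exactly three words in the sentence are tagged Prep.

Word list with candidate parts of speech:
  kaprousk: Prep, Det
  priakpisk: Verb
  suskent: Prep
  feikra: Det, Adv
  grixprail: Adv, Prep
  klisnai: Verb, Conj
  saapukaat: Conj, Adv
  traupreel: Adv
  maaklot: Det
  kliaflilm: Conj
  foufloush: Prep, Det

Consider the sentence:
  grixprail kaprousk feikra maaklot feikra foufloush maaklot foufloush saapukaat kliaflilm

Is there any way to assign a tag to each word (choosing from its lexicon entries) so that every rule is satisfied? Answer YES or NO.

Candidates per position — 1:grixprail {Adv,Prep}; 2:kaprousk {Prep,Det}; 3:feikra {Det,Adv}; 4:maaklot {Det}; 5:feikra {Det,Adv}; 6:foufloush {Prep,Det}; 7:maaklot {Det}; 8:foufloush {Prep,Det}; 9:saapukaat {Conj,Adv}; 10:kliaflilm {Conj}.
One satisfying assignment: Adv Prep Adv Det Adv Prep Det Prep Adv Conj.
Verifying each rule — rule 1 holds; rule 2 holds; rule 3 holds.

YES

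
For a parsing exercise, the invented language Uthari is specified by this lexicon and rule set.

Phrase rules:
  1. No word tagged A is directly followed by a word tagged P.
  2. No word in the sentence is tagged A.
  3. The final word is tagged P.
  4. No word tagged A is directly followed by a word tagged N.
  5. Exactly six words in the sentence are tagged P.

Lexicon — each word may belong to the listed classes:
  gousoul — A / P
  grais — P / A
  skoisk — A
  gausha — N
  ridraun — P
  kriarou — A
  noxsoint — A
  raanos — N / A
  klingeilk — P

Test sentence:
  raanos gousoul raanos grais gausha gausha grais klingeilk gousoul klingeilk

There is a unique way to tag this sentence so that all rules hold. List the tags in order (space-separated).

Candidates per position — 1:raanos {N,A}; 2:gousoul {A,P}; 3:raanos {N,A}; 4:grais {P,A}; 5:gausha {N}; 6:gausha {N}; 7:grais {P,A}; 8:klingeilk {P}; 9:gousoul {A,P}; 10:klingeilk {P}.
If word 1 were A, no tagging could satisfy rule 2; so word 1 is N.
If word 2 were A, no tagging could satisfy rule 2; so word 2 is P.
If word 3 were A, no tagging could satisfy rule 2; so word 3 is N.
If word 4 were A, no tagging could satisfy rule 2; so word 4 is P.
If word 7 were A, no tagging could satisfy rule 1; so word 7 is P.
If word 9 were A, no tagging could satisfy rule 1; so word 9 is P.
So the tagging must be: N P N P N N P P P P.
Rule-by-rule: rule 1 ok; rule 2 ok; rule 3 ok; rule 4 ok; rule 5 ok.

N P N P N N P P P P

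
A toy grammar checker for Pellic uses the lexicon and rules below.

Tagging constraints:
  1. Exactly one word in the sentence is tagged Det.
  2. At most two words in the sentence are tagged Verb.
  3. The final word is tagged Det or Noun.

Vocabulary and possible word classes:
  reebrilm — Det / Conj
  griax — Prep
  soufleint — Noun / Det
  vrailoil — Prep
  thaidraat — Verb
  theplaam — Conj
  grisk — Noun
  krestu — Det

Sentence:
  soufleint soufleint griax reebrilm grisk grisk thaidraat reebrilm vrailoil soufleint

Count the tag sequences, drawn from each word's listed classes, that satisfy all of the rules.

Candidates per position — 1:soufleint {Noun,Det}; 2:soufleint {Noun,Det}; 3:griax {Prep}; 4:reebrilm {Det,Conj}; 5:grisk {Noun}; 6:grisk {Noun}; 7:thaidraat {Verb}; 8:reebrilm {Det,Conj}; 9:vrailoil {Prep}; 10:soufleint {Noun,Det}.
There are 32 candidate sequences in total.
The sequences that satisfy every rule: Noun Noun Prep Det Noun Noun Verb Conj Prep Noun; Noun Noun Prep Conj Noun Noun Verb Det Prep Noun; Noun Noun Prep Conj Noun Noun Verb Conj Prep Det; Noun Det Prep Conj Noun Noun Verb Conj Prep Noun; Det Noun Prep Conj Noun Noun Verb Conj Prep Noun.
Count = 5.

5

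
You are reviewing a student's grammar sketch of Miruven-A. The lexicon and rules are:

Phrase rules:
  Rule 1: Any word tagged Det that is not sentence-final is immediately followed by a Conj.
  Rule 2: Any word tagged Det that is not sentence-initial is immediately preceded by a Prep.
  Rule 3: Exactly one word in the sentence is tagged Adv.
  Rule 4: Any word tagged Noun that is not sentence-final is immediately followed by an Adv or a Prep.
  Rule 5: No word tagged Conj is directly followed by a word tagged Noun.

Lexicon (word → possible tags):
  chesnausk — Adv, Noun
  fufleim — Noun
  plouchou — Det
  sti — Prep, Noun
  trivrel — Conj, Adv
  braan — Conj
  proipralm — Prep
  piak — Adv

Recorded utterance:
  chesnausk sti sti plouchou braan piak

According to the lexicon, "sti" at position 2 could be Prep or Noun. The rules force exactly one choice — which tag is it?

Candidates per position — 1:chesnausk {Adv,Noun}; 2:sti {Prep,Noun}; 3:sti {Prep,Noun}; 4:plouchou {Det}; 5:braan {Conj}; 6:piak {Adv}.
Word 1 cannot be Adv — rule 3 would then fail for every completion. It is Noun.
Word 2 cannot be Noun — rule 4 would then fail for every completion. It is Prep.
Word 3 cannot be Noun — rule 2 would then fail for every completion. It is Prep.
The only consistent sequence is: Noun Prep Prep Det Conj Adv.
Verifying each rule — rule 1 ✓; rule 2 ✓; rule 3 ✓; rule 4 ✓; rule 5 ✓.

Prep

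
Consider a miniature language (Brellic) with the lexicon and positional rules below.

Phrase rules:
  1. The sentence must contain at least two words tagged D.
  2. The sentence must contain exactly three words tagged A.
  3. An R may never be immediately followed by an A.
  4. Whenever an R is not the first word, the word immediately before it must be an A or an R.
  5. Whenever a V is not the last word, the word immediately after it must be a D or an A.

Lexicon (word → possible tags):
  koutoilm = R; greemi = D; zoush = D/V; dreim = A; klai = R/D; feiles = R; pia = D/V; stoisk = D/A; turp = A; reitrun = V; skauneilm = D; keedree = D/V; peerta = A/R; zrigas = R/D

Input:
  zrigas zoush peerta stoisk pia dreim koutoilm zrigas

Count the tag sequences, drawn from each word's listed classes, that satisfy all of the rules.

11

Candidates per position — 1:zrigas {R,D}; 2:zoush {D,V}; 3:peerta {A,R}; 4:stoisk {D,A}; 5:pia {D,V}; 6:dreim {A}; 7:koutoilm {R}; 8:zrigas {R,D}.
There are 64 candidate sequences in total.
Checking each against the rules leaves 11 sequences.
Count = 11.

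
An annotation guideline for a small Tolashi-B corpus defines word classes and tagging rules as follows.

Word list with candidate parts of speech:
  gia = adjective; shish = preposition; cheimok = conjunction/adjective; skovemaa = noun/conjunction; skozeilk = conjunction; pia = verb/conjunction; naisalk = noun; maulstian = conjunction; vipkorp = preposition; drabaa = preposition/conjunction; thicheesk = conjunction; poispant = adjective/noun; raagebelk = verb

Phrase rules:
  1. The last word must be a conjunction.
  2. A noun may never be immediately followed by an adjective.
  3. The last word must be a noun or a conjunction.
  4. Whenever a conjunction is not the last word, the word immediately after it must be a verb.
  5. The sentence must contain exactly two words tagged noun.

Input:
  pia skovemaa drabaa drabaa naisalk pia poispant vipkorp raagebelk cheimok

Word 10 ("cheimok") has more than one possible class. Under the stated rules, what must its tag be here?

Candidates per position — 1:pia {verb,conjunction}; 2:skovemaa {noun,conjunction}; 3:drabaa {preposition,conjunction}; 4:drabaa {preposition,conjunction}; 5:naisalk {noun}; 6:pia {verb,conjunction}; 7:poispant {adjective,noun}; 8:vipkorp {preposition}; 9:raagebelk {verb}; 10:cheimok {conjunction,adjective}.
At position 1, choosing conjunction makes rule 4 impossible to satisfy; hence verb.
At position 2, choosing conjunction makes rule 4 impossible to satisfy; hence noun.
At position 3, choosing conjunction makes rule 4 impossible to satisfy; hence preposition.
At position 4, choosing conjunction makes rule 4 impossible to satisfy; hence preposition.
At position 6, choosing conjunction makes rule 4 impossible to satisfy; hence verb.
At position 7, choosing noun makes rule 5 impossible to satisfy; hence adjective.
At position 10, choosing adjective makes rule 1 impossible to satisfy; hence conjunction.
So the tagging must be: verb noun preposition preposition noun verb adjective preposition verb conjunction.
Checking: rule 1 ✓; rule 2 ✓; rule 3 ✓; rule 4 ✓; rule 5 ✓.

conjunction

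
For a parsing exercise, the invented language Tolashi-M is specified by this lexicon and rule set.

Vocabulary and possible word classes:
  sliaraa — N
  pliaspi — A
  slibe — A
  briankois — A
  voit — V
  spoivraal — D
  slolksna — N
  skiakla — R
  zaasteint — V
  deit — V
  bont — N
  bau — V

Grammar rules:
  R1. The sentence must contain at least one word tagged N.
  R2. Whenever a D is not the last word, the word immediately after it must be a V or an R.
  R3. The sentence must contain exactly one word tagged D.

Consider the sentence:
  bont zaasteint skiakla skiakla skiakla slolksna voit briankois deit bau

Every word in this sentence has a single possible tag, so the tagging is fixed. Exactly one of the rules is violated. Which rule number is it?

Fixed tagging: N V R R R N V A V V.
Rule check: R1 holds, R2 holds, R3 violated.
Only rule 3 fails.

3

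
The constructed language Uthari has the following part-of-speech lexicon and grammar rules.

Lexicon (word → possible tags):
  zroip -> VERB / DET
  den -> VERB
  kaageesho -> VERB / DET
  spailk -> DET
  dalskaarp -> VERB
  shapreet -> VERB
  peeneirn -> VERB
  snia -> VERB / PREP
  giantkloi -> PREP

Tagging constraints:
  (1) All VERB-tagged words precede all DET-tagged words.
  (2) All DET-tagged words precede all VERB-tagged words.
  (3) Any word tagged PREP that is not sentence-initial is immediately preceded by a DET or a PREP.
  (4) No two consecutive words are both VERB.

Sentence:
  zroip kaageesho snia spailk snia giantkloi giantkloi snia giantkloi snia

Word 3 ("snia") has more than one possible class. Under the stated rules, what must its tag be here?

Candidates per position — 1:zroip {VERB,DET}; 2:kaageesho {VERB,DET}; 3:snia {VERB,PREP}; 4:spailk {DET}; 5:snia {VERB,PREP}; 6:giantkloi {PREP}; 7:giantkloi {PREP}; 8:snia {VERB,PREP}; 9:giantkloi {PREP}; 10:snia {VERB,PREP}.
Position 1: tagging it VERB would leave rule 2 unsatisfiable, so it must be DET.
Position 2: tagging it VERB would leave rule 1 unsatisfiable, so it must be DET.
Position 3: tagging it VERB would leave rule 1 unsatisfiable, so it must be PREP.
Position 5: tagging it VERB would leave rule 1 unsatisfiable, so it must be PREP.
Position 8: tagging it VERB would leave rule 1 unsatisfiable, so it must be PREP.
Position 10: tagging it VERB would leave rule 1 unsatisfiable, so it must be PREP.
That leaves exactly one tagging: DET DET PREP DET PREP PREP PREP PREP PREP PREP.
Check: rule 1 ok; rule 2 ok; rule 3 ok; rule 4 ok.

PREP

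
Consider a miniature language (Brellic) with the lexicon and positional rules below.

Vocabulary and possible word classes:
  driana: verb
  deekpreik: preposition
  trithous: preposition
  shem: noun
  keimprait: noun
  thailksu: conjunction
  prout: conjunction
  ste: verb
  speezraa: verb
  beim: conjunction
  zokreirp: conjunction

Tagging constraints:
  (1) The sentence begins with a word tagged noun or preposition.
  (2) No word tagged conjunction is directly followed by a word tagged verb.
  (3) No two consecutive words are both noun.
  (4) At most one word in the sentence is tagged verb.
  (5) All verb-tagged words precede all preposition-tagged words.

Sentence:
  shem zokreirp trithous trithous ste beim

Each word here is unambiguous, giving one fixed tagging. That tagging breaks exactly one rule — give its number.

Fixed tagging: noun conjunction preposition preposition verb conjunction.
Checking each rule: R1 holds, R2 holds, R3 holds, R4 holds, R5 violated.
Only rule 5 fails.

5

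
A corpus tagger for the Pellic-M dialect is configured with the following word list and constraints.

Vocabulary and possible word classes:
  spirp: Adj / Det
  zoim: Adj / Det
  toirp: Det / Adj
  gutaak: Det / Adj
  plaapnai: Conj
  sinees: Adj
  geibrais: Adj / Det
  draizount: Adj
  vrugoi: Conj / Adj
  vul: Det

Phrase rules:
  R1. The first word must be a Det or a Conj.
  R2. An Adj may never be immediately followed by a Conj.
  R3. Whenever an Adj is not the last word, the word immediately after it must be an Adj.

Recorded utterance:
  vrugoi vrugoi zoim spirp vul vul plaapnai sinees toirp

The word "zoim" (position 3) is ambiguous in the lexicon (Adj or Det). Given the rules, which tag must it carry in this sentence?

Candidates per position — 1:vrugoi {Conj,Adj}; 2:vrugoi {Conj,Adj}; 3:zoim {Adj,Det}; 4:spirp {Adj,Det}; 5:vul {Det}; 6:vul {Det}; 7:plaapnai {Conj}; 8:sinees {Adj}; 9:toirp {Det,Adj}.
At position 1, choosing Adj makes rule 1 impossible to satisfy; hence Conj.
At position 2, choosing Adj makes rule 3 impossible to satisfy; hence Conj.
At position 3, choosing Adj makes rule 3 impossible to satisfy; hence Det.
At position 4, choosing Adj makes rule 3 impossible to satisfy; hence Det.
At position 9, choosing Det makes rule 3 impossible to satisfy; hence Adj.
That leaves exactly one tagging: Conj Conj Det Det Det Det Conj Adj Adj.
Checking: rule 1 holds; rule 2 holds; rule 3 holds.

Det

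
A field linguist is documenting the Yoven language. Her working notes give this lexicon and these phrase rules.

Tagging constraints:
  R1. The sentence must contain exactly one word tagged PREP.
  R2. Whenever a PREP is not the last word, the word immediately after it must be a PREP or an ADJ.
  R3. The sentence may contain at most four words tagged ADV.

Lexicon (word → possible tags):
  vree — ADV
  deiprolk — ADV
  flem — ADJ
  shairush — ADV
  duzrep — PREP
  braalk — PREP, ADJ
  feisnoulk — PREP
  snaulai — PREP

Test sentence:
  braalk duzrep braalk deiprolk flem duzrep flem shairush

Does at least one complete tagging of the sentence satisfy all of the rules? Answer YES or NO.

NO

Candidates per position — 1:braalk {PREP,ADJ}; 2:duzrep {PREP}; 3:braalk {PREP,ADJ}; 4:deiprolk {ADV}; 5:flem {ADJ}; 6:duzrep {PREP}; 7:flem {ADJ}; 8:shairush {ADV}.
Rule 1 cannot be satisfied by any choice of tags from the lexicon.
So there is no consistent tagging.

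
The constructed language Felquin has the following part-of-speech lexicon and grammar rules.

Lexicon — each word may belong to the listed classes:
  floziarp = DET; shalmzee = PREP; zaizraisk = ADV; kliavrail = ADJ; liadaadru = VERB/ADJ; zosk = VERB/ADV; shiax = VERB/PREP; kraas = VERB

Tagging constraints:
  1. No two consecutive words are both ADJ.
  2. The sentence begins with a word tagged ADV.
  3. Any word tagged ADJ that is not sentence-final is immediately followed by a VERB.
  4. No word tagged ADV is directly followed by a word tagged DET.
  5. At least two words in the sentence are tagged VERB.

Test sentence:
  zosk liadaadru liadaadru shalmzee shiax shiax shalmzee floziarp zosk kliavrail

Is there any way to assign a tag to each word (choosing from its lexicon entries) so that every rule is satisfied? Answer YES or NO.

Candidates per position — 1:zosk {VERB,ADV}; 2:liadaadru {VERB,ADJ}; 3:liadaadru {VERB,ADJ}; 4:shalmzee {PREP}; 5:shiax {VERB,PREP}; 6:shiax {VERB,PREP}; 7:shalmzee {PREP}; 8:floziarp {DET}; 9:zosk {VERB,ADV}; 10:kliavrail {ADJ}.
One satisfying assignment: ADV ADJ VERB PREP VERB PREP PREP DET ADV ADJ.
Checking: rule 1 holds; rule 2 holds; rule 3 holds; rule 4 holds; rule 5 holds.

YES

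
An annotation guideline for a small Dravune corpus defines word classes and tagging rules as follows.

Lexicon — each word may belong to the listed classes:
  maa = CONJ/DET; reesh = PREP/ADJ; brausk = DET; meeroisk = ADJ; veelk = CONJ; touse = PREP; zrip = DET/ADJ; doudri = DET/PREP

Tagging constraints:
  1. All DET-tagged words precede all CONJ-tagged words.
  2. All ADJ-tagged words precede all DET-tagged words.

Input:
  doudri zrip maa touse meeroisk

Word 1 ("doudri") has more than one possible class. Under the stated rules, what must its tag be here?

Candidates per position — 1:doudri {DET,PREP}; 2:zrip {DET,ADJ}; 3:maa {CONJ,DET}; 4:touse {PREP}; 5:meeroisk {ADJ}.
Position 1: DET is ruled out by rule 2; that leaves PREP.
Position 2: DET is ruled out by rule 2; that leaves ADJ.
Position 3: DET is ruled out by rule 2; that leaves CONJ.
The unique satisfying tagging is: PREP ADJ CONJ PREP ADJ.
Check: rule 1 ok; rule 2 ok.

PREP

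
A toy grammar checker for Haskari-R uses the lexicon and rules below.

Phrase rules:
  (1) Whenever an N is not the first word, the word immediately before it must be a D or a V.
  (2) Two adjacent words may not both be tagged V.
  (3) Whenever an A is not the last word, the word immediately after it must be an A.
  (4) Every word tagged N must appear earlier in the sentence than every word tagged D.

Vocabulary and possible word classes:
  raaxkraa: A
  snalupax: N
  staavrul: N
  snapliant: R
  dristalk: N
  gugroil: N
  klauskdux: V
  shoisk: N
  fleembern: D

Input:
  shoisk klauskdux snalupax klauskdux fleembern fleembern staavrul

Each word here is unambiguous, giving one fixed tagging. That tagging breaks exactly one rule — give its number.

Fixed tagging: N V N V D D N.
Checking each rule: R1 ok, R2 ok, R3 ok, R4 fails.
Only rule 4 fails.

4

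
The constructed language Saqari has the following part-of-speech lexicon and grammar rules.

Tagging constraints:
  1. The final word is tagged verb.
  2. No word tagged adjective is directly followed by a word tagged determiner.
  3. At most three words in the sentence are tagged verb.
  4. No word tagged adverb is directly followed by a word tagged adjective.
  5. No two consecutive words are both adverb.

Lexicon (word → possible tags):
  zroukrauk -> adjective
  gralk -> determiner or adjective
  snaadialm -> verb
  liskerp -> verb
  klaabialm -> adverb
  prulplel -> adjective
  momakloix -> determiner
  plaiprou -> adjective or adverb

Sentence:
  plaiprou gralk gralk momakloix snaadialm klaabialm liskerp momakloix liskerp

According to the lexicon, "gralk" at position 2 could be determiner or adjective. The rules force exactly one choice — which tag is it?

Candidates per position — 1:plaiprou {adjective,adverb}; 2:gralk {determiner,adjective}; 3:gralk {determiner,adjective}; 4:momakloix {determiner}; 5:snaadialm {verb}; 6:klaabialm {adverb}; 7:liskerp {verb}; 8:momakloix {determiner}; 9:liskerp {verb}.
Position 1: tagging it adjective would leave rule 2 unsatisfiable, so it must be adverb.
Position 2: tagging it adjective would leave rule 2 unsatisfiable, so it must be determiner.
Position 3: tagging it adjective would leave rule 2 unsatisfiable, so it must be determiner.
That leaves exactly one tagging: adverb determiner determiner determiner verb adverb verb determiner verb.
Check: rule 1 holds; rule 2 holds; rule 3 holds; rule 4 holds; rule 5 holds.

determiner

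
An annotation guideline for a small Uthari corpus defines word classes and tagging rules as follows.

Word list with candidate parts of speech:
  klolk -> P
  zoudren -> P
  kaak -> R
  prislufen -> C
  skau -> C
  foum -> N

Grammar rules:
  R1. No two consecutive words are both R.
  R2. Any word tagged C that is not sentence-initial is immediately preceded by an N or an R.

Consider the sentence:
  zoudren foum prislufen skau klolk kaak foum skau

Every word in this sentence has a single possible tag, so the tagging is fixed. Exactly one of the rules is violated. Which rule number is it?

Fixed tagging: P N C C P R N C.
Applying the rules: R1 pass, R2 fail.
Only rule 2 fails.

2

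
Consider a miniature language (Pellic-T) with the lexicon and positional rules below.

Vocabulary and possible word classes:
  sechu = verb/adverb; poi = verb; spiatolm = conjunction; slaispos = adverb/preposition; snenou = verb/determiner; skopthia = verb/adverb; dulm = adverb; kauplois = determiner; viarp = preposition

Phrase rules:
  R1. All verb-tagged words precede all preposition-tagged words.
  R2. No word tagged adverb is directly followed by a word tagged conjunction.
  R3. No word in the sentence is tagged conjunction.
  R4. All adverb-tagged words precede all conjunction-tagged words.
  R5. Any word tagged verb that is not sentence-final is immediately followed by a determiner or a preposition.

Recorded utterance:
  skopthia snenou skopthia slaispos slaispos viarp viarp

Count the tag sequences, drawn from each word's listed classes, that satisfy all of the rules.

Candidates per position — 1:skopthia {verb,adverb}; 2:snenou {verb,determiner}; 3:skopthia {verb,adverb}; 4:slaispos {adverb,preposition}; 5:slaispos {adverb,preposition}; 6:viarp {preposition}; 7:viarp {preposition}.
There are 32 candidate sequences in total.
Checking each against the rules leaves 12 sequences.
Count = 12.

12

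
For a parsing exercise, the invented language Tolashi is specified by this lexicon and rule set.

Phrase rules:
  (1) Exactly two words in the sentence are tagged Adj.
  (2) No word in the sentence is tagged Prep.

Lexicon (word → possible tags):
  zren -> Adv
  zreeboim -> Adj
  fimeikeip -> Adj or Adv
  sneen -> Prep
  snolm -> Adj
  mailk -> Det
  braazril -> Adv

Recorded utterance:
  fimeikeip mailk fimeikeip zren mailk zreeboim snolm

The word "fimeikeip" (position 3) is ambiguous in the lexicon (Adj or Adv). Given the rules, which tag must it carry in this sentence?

Adv

Candidates per position — 1:fimeikeip {Adj,Adv}; 2:mailk {Det}; 3:fimeikeip {Adj,Adv}; 4:zren {Adv}; 5:mailk {Det}; 6:zreeboim {Adj}; 7:snolm {Adj}.
If word 1 were Adj, no tagging could satisfy rule 1; so word 1 is Adv.
If word 3 were Adj, no tagging could satisfy rule 1; so word 3 is Adv.
The unique satisfying tagging is: Adv Det Adv Adv Det Adj Adj.
Check: rule 1 ok; rule 2 ok.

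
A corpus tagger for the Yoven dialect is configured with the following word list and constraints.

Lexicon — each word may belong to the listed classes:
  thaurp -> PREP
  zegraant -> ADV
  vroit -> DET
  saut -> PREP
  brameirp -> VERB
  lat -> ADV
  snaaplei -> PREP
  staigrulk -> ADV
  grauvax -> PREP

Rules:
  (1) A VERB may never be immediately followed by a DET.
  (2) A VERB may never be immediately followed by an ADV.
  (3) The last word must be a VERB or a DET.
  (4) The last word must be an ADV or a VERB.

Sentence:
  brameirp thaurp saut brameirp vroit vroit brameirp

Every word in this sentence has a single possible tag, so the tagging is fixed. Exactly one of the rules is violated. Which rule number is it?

Fixed tagging: VERB PREP PREP VERB DET DET VERB.
Applying the rules: R1 violated, R2 holds, R3 holds, R4 holds.
Only rule 1 fails.

1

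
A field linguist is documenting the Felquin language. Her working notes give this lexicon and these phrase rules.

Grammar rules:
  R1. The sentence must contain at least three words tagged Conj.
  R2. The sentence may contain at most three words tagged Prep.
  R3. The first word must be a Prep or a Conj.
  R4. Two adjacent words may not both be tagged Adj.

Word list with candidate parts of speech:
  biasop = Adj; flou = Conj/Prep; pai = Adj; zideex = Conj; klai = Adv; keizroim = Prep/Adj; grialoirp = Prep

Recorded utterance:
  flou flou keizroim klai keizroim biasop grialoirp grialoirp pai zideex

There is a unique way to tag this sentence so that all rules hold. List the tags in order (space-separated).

Conj Conj Adj Adv Prep Adj Prep Prep Adj Conj

Candidates per position — 1:flou {Conj,Prep}; 2:flou {Conj,Prep}; 3:keizroim {Prep,Adj}; 4:klai {Adv}; 5:keizroim {Prep,Adj}; 6:biasop {Adj}; 7:grialoirp {Prep}; 8:grialoirp {Prep}; 9:pai {Adj}; 10:zideex {Conj}.
Position 1: tagging it Prep would leave rule 1 unsatisfiable, so it must be Conj.
Position 2: tagging it Prep would leave rule 1 unsatisfiable, so it must be Conj.
Position 5: tagging it Adj would leave rule 4 unsatisfiable, so it must be Prep.
Position 3: tagging it Prep would leave rule 2 unsatisfiable, so it must be Adj.
That leaves exactly one tagging: Conj Conj Adj Adv Prep Adj Prep Prep Adj Conj.
Checking: rule 1 ok; rule 2 ok; rule 3 ok; rule 4 ok.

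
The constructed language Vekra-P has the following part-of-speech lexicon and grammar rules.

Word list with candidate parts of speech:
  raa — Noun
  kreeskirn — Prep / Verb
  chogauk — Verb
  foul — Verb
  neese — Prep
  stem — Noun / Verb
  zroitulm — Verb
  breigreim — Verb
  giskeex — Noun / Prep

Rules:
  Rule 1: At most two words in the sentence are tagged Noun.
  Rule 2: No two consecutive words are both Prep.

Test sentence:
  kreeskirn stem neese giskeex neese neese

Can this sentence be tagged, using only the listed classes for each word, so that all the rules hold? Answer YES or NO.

NO

Candidates per position — 1:kreeskirn {Prep,Verb}; 2:stem {Noun,Verb}; 3:neese {Prep}; 4:giskeex {Noun,Prep}; 5:neese {Prep}; 6:neese {Prep}.
Rule 2 cannot be satisfied by any choice of tags from the lexicon.
So there is no consistent tagging.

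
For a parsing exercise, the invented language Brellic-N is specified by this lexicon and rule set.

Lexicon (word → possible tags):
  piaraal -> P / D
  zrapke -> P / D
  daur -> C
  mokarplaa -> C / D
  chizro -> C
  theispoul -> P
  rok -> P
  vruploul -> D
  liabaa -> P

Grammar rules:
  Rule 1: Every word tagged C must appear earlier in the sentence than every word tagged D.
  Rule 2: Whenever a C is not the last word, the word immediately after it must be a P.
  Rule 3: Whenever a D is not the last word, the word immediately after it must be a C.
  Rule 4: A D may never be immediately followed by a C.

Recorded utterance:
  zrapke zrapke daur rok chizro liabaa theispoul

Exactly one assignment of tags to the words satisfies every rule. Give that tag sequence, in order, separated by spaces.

P P C P C P P

Candidates per position — 1:zrapke {P,D}; 2:zrapke {P,D}; 3:daur {C}; 4:rok {P}; 5:chizro {C}; 6:liabaa {P}; 7:theispoul {P}.
Position 1: tagging it D would leave rule 1 unsatisfiable, so it must be P.
Position 2: tagging it D would leave rule 1 unsatisfiable, so it must be P.
That leaves exactly one tagging: P P C P C P P.
Verifying each rule — rule 1 satisfied; rule 2 satisfied; rule 3 satisfied; rule 4 satisfied.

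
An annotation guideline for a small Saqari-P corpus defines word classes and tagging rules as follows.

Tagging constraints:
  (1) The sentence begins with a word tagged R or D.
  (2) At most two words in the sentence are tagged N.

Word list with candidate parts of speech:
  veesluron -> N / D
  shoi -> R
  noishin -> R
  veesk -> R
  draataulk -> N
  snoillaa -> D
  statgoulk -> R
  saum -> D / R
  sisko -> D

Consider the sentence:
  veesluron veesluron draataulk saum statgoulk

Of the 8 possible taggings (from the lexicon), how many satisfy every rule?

4

Candidates per position — 1:veesluron {N,D}; 2:veesluron {N,D}; 3:draataulk {N}; 4:saum {D,R}; 5:statgoulk {R}.
There are 8 candidate sequences in total.
The sequences that satisfy every rule: D N N D R; D N N R R; D D N D R; D D N R R.
Count = 4.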